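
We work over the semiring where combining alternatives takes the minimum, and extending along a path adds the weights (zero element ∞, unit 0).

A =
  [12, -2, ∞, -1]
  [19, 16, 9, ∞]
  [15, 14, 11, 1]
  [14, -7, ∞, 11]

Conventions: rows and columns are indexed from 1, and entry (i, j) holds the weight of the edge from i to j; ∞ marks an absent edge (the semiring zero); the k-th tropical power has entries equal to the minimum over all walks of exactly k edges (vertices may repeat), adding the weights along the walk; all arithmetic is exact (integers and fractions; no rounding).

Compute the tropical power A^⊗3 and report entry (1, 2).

A^⊗2:
  [13, -8, 7, 10]
  [24, 17, 20, 10]
  [15, -6, 22, 12]
  [12, 4, 2, 13]
A^⊗3:
  [11, 3, 1, 8]
  [24, 3, 26, 21]
  [13, 5, 3, 14]
  [17, 6, 13, 3]
Key observation: the optimum is the walk 1->4->4->2, with weight (-1) + 11 + (-7) = 3.
Optimal value attained by: walk 1->4->4->2.
Answer: (A^⊗3)[1][2] = 3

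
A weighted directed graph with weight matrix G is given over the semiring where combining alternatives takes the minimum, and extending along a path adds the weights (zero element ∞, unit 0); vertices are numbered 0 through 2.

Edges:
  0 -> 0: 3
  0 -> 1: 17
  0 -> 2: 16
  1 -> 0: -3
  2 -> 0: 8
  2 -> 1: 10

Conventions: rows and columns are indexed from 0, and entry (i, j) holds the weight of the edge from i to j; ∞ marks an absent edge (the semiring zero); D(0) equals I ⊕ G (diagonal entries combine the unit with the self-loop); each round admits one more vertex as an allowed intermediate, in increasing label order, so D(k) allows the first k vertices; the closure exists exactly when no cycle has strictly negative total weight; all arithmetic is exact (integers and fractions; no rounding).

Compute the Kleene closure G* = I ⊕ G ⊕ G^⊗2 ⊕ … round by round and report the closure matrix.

D(0):
  [0, 17, 16]
  [-3, 0, ∞]
  [8, 10, 0]
D(1):
  [0, 17, 16]
  [-3, 0, 13]
  [8, 10, 0]
D(2):
  [0, 17, 16]
  [-3, 0, 13]
  [7, 10, 0]
D(3):
  [0, 17, 16]
  [-3, 0, 13]
  [7, 10, 0]
Answer: G* = [[0, 17, 16], [-3, 0, 13], [7, 10, 0]]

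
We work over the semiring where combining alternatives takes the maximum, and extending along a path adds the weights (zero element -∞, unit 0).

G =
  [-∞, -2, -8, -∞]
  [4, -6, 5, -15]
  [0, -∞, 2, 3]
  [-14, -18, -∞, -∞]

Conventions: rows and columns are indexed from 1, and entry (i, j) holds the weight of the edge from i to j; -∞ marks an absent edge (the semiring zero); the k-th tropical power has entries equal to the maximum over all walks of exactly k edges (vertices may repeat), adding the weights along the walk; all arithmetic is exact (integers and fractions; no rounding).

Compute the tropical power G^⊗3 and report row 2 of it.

G^⊗2:
  [2, -8, 3, -5]
  [5, 2, 7, 8]
  [2, -2, 4, 5]
  [-14, -16, -13, -33]
G^⊗3:
  [3, 0, 5, 6]
  [7, 3, 9, 10]
  [4, 0, 6, 7]
  [-12, -16, -11, -10]
Answer: row 2 of G^⊗3 = [7, 3, 9, 10]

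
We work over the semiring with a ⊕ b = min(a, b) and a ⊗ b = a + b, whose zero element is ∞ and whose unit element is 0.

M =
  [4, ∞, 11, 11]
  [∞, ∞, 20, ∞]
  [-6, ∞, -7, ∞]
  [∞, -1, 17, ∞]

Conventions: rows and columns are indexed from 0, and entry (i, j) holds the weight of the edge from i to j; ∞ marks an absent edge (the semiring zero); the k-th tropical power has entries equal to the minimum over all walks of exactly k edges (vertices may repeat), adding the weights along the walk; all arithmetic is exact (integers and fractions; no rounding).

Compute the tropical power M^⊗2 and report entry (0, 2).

M^⊗2:
  [5, 10, 4, 15]
  [14, ∞, 13, ∞]
  [-13, ∞, -14, 5]
  [11, ∞, 10, ∞]
Key observation: the optimum is the walk 0->2->2, with weight 11 + (-7) = 4.
Optimal value attained by: walk 0->2->2.
Answer: (M^⊗2)[0][2] = 4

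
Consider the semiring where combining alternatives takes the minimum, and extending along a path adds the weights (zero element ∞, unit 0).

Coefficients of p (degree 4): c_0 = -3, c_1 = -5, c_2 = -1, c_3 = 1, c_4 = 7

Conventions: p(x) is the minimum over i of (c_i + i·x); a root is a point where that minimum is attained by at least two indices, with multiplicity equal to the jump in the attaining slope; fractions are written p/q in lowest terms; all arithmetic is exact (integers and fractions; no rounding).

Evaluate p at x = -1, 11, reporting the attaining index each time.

p(-1) = min(-3+0·(-1)=-3, -5+1·(-1)=-6, -1+2·(-1)=-3, 1+3·(-1)=-2, 7+4·(-1)=3) = -6 (attained by i=1)
p(11) = min(-3+0·11=-3, -5+1·11=6, -1+2·11=21, 1+3·11=34, 7+4·11=51) = -3 (attained by i=0)
Answer: p(-1) = -6; p(11) = -3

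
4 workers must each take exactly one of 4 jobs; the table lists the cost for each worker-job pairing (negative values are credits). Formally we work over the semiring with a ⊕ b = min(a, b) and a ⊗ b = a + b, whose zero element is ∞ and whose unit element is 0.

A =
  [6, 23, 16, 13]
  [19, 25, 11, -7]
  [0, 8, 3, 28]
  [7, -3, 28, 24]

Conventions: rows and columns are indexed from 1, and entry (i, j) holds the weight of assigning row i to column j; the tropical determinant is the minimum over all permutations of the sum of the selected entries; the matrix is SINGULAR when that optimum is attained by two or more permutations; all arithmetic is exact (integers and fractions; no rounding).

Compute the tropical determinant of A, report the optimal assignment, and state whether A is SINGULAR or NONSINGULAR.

σ = (1, 2, 3, 4): 6 + 25 + 3 + 24 = 58
σ = (1, 2, 4, 3): 6 + 25 + 28 + 28 = 87
σ = (1, 3, 2, 4): 6 + 11 + 8 + 24 = 49
σ = (1, 3, 4, 2): 6 + 11 + 28 + (-3) = 42
σ = (1, 4, 2, 3): 6 + (-7) + 8 + 28 = 35
σ = (1, 4, 3, 2): 6 + (-7) + 3 + (-3) = -1
σ = (2, 1, 3, 4): 23 + 19 + 3 + 24 = 69
σ = (2, 1, 4, 3): 23 + 19 + 28 + 28 = 98
σ = (2, 3, 1, 4): 23 + 11 + 0 + 24 = 58
σ = (2, 3, 4, 1): 23 + 11 + 28 + 7 = 69
σ = (2, 4, 1, 3): 23 + (-7) + 0 + 28 = 44
σ = (2, 4, 3, 1): 23 + (-7) + 3 + 7 = 26
σ = (3, 1, 2, 4): 16 + 19 + 8 + 24 = 67
σ = (3, 1, 4, 2): 16 + 19 + 28 + (-3) = 60
σ = (3, 2, 1, 4): 16 + 25 + 0 + 24 = 65
σ = (3, 2, 4, 1): 16 + 25 + 28 + 7 = 76
σ = (3, 4, 1, 2): 16 + (-7) + 0 + (-3) = 6
σ = (3, 4, 2, 1): 16 + (-7) + 8 + 7 = 24
σ = (4, 1, 2, 3): 13 + 19 + 8 + 28 = 68
σ = (4, 1, 3, 2): 13 + 19 + 3 + (-3) = 32
σ = (4, 2, 1, 3): 13 + 25 + 0 + 28 = 66
σ = (4, 2, 3, 1): 13 + 25 + 3 + 7 = 48
σ = (4, 3, 1, 2): 13 + 11 + 0 + (-3) = 21
σ = (4, 3, 2, 1): 13 + 11 + 8 + 7 = 39
Optimal value attained by: σ = (1, 4, 3, 2).
Answer: det⊕(A) = -1; verdict: NONSINGULAR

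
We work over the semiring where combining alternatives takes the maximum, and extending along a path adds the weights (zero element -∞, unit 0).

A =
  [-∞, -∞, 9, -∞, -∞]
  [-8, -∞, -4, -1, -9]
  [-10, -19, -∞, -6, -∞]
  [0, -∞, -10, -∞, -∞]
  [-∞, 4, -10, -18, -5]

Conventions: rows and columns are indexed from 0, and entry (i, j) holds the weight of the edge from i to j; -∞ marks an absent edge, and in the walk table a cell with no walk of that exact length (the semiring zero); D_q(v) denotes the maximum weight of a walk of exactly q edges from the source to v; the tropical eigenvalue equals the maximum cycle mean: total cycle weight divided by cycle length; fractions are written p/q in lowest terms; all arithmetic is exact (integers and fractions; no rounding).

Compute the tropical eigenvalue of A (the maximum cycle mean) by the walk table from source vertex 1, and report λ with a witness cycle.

q=0: [-∞, 0, -∞, -∞, -∞]
q=1: [-8, -∞, -4, -1, -9]
q=2: [-1, -5, 1, -10, -14]
q=3: [-9, -10, 8, -5, -14]
q=4: [-2, -10, 0, 2, -19]
q=5: [2, -15, 7, -6, -19]
Optimal cycle mean attained by: cycle 0->2->3->0, total 9 + (-6) + 0, length 3.
Answer: λ = 1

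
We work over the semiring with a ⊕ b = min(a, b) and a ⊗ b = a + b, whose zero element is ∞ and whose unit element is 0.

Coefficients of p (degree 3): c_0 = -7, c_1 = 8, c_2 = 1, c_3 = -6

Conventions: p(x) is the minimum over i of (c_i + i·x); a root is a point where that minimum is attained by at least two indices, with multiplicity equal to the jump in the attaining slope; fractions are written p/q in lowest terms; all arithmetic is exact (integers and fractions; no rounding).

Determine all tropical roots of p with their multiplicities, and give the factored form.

hull edge (i=0, c=-7) to (i=3, c=-6): slope 1/3, span 3
Factored form: p(x) = -6 ⊗ (x ⊕ (-1/3)) ⊗ (x ⊕ (-1/3)) ⊗ (x ⊕ (-1/3))
Answer: roots = -1/3 (mult 3)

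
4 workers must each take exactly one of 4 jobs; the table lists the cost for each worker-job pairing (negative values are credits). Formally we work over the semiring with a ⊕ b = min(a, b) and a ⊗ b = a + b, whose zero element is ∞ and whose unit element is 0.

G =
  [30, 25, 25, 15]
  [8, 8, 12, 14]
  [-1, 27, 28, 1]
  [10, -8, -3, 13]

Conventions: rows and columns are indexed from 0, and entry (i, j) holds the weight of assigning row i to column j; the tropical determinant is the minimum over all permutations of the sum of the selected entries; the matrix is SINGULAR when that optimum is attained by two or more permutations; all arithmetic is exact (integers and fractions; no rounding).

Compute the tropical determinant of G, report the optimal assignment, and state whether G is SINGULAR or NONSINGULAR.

σ = (0, 1, 2, 3): 30 + 8 + 28 + 13 = 79
σ = (0, 1, 3, 2): 30 + 8 + 1 + (-3) = 36
σ = (0, 2, 1, 3): 30 + 12 + 27 + 13 = 82
σ = (0, 2, 3, 1): 30 + 12 + 1 + (-8) = 35
σ = (0, 3, 1, 2): 30 + 14 + 27 + (-3) = 68
σ = (0, 3, 2, 1): 30 + 14 + 28 + (-8) = 64
σ = (1, 0, 2, 3): 25 + 8 + 28 + 13 = 74
σ = (1, 0, 3, 2): 25 + 8 + 1 + (-3) = 31
σ = (1, 2, 0, 3): 25 + 12 + (-1) + 13 = 49
σ = (1, 2, 3, 0): 25 + 12 + 1 + 10 = 48
σ = (1, 3, 0, 2): 25 + 14 + (-1) + (-3) = 35
σ = (1, 3, 2, 0): 25 + 14 + 28 + 10 = 77
σ = (2, 0, 1, 3): 25 + 8 + 27 + 13 = 73
σ = (2, 0, 3, 1): 25 + 8 + 1 + (-8) = 26
σ = (2, 1, 0, 3): 25 + 8 + (-1) + 13 = 45
σ = (2, 1, 3, 0): 25 + 8 + 1 + 10 = 44
σ = (2, 3, 0, 1): 25 + 14 + (-1) + (-8) = 30
σ = (2, 3, 1, 0): 25 + 14 + 27 + 10 = 76
σ = (3, 0, 1, 2): 15 + 8 + 27 + (-3) = 47
σ = (3, 0, 2, 1): 15 + 8 + 28 + (-8) = 43
σ = (3, 1, 0, 2): 15 + 8 + (-1) + (-3) = 19
σ = (3, 1, 2, 0): 15 + 8 + 28 + 10 = 61
σ = (3, 2, 0, 1): 15 + 12 + (-1) + (-8) = 18
σ = (3, 2, 1, 0): 15 + 12 + 27 + 10 = 64
Optimal value attained by: σ = (3, 2, 0, 1).
Answer: det⊕(G) = 18; verdict: NONSINGULAR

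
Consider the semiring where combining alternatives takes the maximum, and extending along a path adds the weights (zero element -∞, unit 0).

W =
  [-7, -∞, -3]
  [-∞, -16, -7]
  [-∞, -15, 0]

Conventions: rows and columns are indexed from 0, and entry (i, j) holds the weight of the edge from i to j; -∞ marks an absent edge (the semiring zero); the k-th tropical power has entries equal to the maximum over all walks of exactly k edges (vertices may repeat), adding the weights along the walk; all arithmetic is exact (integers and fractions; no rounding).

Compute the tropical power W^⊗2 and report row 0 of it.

W^⊗2:
  [-14, -18, -3]
  [-∞, -22, -7]
  [-∞, -15, 0]
Answer: row 0 of W^⊗2 = [-14, -18, -3]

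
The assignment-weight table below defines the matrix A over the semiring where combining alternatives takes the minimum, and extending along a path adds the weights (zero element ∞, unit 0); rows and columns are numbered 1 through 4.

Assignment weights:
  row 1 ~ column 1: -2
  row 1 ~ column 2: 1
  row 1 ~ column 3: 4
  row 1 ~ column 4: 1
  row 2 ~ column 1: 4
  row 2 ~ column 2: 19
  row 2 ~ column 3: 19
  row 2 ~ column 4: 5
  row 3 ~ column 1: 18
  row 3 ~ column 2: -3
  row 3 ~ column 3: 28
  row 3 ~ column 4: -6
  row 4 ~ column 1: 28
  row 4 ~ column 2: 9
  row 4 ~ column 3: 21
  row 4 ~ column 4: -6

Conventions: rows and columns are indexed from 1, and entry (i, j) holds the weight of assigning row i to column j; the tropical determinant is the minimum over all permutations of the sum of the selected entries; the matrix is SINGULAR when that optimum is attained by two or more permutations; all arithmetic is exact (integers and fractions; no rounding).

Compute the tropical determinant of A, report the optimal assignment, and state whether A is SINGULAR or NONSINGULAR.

σ = (1, 2, 3, 4): (-2) + 19 + 28 + (-6) = 39
σ = (1, 2, 4, 3): (-2) + 19 + (-6) + 21 = 32
σ = (1, 3, 2, 4): (-2) + 19 + (-3) + (-6) = 8
σ = (1, 3, 4, 2): (-2) + 19 + (-6) + 9 = 20
σ = (1, 4, 2, 3): (-2) + 5 + (-3) + 21 = 21
σ = (1, 4, 3, 2): (-2) + 5 + 28 + 9 = 40
σ = (2, 1, 3, 4): 1 + 4 + 28 + (-6) = 27
σ = (2, 1, 4, 3): 1 + 4 + (-6) + 21 = 20
σ = (2, 3, 1, 4): 1 + 19 + 18 + (-6) = 32
σ = (2, 3, 4, 1): 1 + 19 + (-6) + 28 = 42
σ = (2, 4, 1, 3): 1 + 5 + 18 + 21 = 45
σ = (2, 4, 3, 1): 1 + 5 + 28 + 28 = 62
σ = (3, 1, 2, 4): 4 + 4 + (-3) + (-6) = -1
σ = (3, 1, 4, 2): 4 + 4 + (-6) + 9 = 11
σ = (3, 2, 1, 4): 4 + 19 + 18 + (-6) = 35
σ = (3, 2, 4, 1): 4 + 19 + (-6) + 28 = 45
σ = (3, 4, 1, 2): 4 + 5 + 18 + 9 = 36
σ = (3, 4, 2, 1): 4 + 5 + (-3) + 28 = 34
σ = (4, 1, 2, 3): 1 + 4 + (-3) + 21 = 23
σ = (4, 1, 3, 2): 1 + 4 + 28 + 9 = 42
σ = (4, 2, 1, 3): 1 + 19 + 18 + 21 = 59
σ = (4, 2, 3, 1): 1 + 19 + 28 + 28 = 76
σ = (4, 3, 1, 2): 1 + 19 + 18 + 9 = 47
σ = (4, 3, 2, 1): 1 + 19 + (-3) + 28 = 45
Optimal value attained by: σ = (3, 1, 2, 4).
Answer: det⊕(A) = -1; verdict: NONSINGULAR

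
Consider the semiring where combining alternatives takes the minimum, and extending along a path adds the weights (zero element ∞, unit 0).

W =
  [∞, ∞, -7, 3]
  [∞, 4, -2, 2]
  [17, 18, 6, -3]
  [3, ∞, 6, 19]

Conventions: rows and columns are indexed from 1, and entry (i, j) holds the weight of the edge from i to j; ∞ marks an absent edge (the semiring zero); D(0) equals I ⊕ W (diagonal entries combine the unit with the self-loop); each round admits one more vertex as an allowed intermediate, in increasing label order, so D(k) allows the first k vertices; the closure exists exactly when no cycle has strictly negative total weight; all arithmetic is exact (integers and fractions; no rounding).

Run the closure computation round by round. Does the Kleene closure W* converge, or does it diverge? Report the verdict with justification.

D(0):
  [0, ∞, -7, 3]
  [∞, 0, -2, 2]
  [17, 18, 0, -3]
  [3, ∞, 6, 0]
D(1):
  [0, ∞, -7, 3]
  [∞, 0, -2, 2]
  [17, 18, 0, -3]
  [3, ∞, -4, 0]
D(2):
  [0, ∞, -7, 3]
  [∞, 0, -2, 2]
  [17, 18, 0, -3]
  [3, ∞, -4, 0]
Detection: at round 3, diagonal entry (4, 4) turns strictly negative.
Key observation: the cycle 4->1->3->4 has total weight 3 + (-7) + (-3), which is strictly negative.
Answer: DIVERGES — negative cycle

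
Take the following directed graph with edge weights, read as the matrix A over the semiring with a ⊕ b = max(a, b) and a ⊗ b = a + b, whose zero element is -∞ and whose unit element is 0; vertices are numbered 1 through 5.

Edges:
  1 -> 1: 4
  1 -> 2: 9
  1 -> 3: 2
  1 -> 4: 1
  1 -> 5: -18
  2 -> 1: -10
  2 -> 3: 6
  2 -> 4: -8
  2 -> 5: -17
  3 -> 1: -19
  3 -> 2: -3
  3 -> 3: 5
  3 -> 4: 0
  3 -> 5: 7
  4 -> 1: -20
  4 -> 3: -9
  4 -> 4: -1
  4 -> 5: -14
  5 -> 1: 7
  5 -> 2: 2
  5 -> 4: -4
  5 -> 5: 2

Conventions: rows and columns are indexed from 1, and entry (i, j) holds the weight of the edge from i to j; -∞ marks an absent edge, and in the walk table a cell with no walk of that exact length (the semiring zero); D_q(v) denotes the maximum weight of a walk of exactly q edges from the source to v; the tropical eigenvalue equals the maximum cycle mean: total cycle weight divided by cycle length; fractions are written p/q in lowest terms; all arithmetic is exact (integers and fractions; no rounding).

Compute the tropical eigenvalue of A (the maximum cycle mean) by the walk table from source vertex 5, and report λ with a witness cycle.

q=0: [-∞, -∞, -∞, -∞, 0]
q=1: [7, 2, -∞, -4, 2]
q=2: [11, 16, 9, 8, 4]
q=3: [15, 20, 22, 12, 16]
q=4: [23, 24, 27, 22, 29]
q=5: [36, 32, 32, 27, 34]
Optimal cycle mean attained by: cycle 1->2->3->5->1, total 9 + 6 + 7 + 7, length 4.
Answer: λ = 29/4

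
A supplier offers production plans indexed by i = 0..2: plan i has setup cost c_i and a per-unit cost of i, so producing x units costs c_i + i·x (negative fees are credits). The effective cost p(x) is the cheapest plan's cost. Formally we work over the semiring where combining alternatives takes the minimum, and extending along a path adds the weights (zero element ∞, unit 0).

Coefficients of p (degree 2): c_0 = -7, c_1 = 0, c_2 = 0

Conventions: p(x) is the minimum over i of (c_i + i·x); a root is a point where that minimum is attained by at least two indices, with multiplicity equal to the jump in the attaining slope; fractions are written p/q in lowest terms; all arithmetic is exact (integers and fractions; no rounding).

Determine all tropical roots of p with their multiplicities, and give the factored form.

hull edge (i=0, c=-7) to (i=2, c=0): slope 7/2, span 2
Factored form: p(x) = 0 ⊗ (x ⊕ (-7/2)) ⊗ (x ⊕ (-7/2))
Answer: roots = -7/2 (mult 2)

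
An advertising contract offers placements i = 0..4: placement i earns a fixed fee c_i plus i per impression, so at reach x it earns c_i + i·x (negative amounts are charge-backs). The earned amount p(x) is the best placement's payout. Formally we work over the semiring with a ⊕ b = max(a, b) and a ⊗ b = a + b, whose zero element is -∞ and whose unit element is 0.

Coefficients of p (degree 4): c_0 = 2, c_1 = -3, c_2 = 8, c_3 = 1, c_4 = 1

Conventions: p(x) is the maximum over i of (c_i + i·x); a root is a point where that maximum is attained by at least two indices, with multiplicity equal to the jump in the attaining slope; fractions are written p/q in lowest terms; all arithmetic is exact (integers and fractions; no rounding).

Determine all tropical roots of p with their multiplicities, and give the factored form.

hull edge (i=0, c=2) to (i=2, c=8): slope 3, span 2
hull edge (i=2, c=8) to (i=4, c=1): slope -7/2, span 2
Factored form: p(x) = 1 ⊗ (x ⊕ (-3)) ⊗ (x ⊕ (-3)) ⊗ (x ⊕ 7/2) ⊗ (x ⊕ 7/2)
Answer: roots = -3 (mult 2), 7/2 (mult 2)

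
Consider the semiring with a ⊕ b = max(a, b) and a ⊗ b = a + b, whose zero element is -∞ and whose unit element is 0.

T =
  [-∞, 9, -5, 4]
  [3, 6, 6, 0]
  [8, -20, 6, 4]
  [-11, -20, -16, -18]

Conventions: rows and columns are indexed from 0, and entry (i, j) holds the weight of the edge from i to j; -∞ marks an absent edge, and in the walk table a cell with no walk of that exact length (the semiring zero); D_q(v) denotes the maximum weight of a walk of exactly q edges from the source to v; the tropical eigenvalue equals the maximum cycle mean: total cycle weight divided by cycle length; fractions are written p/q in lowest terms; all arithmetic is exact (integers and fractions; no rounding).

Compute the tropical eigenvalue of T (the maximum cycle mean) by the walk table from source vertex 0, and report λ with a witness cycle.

q=0: [0, -∞, -∞, -∞]
q=1: [-∞, 9, -5, 4]
q=2: [12, 15, 15, 9]
q=3: [23, 21, 21, 19]
q=4: [29, 32, 27, 27]
Optimal cycle mean attained by: cycle 0->1->2->0, total 9 + 6 + 8, length 3.
Answer: λ = 23/3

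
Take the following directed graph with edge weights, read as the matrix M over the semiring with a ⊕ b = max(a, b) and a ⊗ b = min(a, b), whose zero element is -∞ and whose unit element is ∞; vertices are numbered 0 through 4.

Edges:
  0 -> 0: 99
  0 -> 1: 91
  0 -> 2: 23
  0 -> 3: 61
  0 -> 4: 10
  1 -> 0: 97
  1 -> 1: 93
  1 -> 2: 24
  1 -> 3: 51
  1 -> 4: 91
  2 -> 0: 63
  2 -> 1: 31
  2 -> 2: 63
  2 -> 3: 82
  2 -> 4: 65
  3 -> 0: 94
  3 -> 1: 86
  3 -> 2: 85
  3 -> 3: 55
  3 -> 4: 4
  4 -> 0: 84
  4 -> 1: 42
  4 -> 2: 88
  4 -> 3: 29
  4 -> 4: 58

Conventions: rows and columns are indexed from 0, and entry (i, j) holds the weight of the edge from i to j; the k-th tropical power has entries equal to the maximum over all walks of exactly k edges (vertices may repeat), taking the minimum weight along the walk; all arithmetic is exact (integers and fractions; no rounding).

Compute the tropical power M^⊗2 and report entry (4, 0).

M^⊗2:
  [99, 91, 61, 61, 91]
  [97, 93, 88, 61, 91]
  [82, 82, 82, 63, 63]
  [94, 91, 63, 82, 86]
  [84, 84, 63, 82, 65]
Key observation: the optimum is the walk 4->0->0, with weight 84 min 99 = 84.
Optimal value attained by: walk 4->0->0.
Answer: (M^⊗2)[4][0] = 84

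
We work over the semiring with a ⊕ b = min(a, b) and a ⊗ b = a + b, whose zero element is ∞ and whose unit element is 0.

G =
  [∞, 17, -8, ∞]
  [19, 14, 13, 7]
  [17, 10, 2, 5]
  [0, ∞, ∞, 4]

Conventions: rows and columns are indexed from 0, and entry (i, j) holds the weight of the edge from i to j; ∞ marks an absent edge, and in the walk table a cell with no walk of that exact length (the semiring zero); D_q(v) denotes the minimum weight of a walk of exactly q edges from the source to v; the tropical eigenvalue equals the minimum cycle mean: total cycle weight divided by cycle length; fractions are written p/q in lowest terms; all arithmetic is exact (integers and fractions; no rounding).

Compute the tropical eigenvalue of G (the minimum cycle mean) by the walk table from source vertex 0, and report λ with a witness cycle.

q=0: [0, ∞, ∞, ∞]
q=1: [∞, 17, -8, ∞]
q=2: [9, 2, -6, -3]
q=3: [-3, 4, -4, -1]
q=4: [-1, 6, -11, 1]
Optimal cycle mean attained by: cycle 0->2->3->0, total (-8) + 5 + 0, length 3.
Answer: λ = -1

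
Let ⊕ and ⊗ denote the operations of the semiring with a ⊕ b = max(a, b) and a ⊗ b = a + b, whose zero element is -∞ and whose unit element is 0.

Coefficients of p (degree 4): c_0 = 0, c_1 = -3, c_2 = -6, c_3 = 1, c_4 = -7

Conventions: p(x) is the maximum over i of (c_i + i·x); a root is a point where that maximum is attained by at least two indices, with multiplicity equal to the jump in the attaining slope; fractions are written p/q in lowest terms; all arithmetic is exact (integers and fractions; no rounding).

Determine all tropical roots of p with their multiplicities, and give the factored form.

hull edge (i=0, c=0) to (i=3, c=1): slope 1/3, span 3
hull edge (i=3, c=1) to (i=4, c=-7): slope -8, span 1
Factored form: p(x) = -7 ⊗ (x ⊕ (-1/3)) ⊗ (x ⊕ (-1/3)) ⊗ (x ⊕ (-1/3)) ⊗ (x ⊕ 8)
Answer: roots = -1/3 (mult 3), 8 (mult 1)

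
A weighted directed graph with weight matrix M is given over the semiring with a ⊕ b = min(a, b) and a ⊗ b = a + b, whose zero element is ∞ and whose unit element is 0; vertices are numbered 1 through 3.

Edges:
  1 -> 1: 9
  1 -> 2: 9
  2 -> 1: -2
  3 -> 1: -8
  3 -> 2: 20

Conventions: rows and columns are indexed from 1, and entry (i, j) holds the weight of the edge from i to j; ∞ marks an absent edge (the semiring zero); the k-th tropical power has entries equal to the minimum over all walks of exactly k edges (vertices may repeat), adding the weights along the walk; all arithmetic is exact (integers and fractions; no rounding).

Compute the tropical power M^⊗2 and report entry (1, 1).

M^⊗2:
  [7, 18, ∞]
  [7, 7, ∞]
  [1, 1, ∞]
Key observation: the optimum is the walk 1->2->1, with weight 9 + (-2) = 7.
Optimal value attained by: walk 1->2->1.
Answer: (M^⊗2)[1][1] = 7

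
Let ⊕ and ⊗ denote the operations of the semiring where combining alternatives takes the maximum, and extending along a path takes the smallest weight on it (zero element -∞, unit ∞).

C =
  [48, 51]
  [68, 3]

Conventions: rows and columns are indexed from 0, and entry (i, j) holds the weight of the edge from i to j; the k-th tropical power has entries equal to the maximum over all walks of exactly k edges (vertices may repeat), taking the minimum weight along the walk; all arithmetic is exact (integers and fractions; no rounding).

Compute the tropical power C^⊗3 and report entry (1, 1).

C^⊗2:
  [51, 48]
  [48, 51]
C^⊗3:
  [48, 51]
  [51, 48]
Key observation: the optimum is the walk 1->0->0->1, with weight 68 min 48 min 51 = 48.
Optimal value attained by: walk 1->0->0->1.
Answer: (C^⊗3)[1][1] = 48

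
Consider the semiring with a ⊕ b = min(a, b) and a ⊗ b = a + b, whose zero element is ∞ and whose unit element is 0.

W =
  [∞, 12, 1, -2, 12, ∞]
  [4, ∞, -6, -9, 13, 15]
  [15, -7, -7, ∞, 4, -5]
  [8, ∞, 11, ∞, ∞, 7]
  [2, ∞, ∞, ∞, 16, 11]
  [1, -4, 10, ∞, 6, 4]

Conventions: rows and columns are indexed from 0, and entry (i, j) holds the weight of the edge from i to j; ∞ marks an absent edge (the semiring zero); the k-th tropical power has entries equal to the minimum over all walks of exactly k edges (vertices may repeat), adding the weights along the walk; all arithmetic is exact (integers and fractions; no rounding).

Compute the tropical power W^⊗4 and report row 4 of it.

W^⊗2:
  [6, -6, -6, 3, 5, -4]
  [-1, -13, -13, 2, -2, -11]
  [-4, -14, -14, -16, -3, -12]
  [8, 3, 4, 6, 13, 6]
  [12, 7, 3, 0, 14, 15]
  [0, 0, -10, -13, 9, 5]
W^⊗3:
  [-3, -13, -13, -15, -2, -11]
  [-10, -20, -20, -22, -9, -18]
  [-11, -21, -21, -23, -10, -19]
  [7, -3, -3, -6, 8, -1]
  [8, -4, -4, -2, 7, -2]
  [-5, -17, -17, -9, -6, -15]
W^⊗4:
  [-10, -20, -20, -22, -9, -18]
  [-17, -27, -27, -29, -16, -25]
  [-18, -28, -28, -30, -17, -26]
  [0, -10, -10, -12, 1, -8]
  [-1, -11, -11, -13, 0, -9]
  [-14, -24, -24, -26, -13, -22]
Answer: row 4 of W^⊗4 = [-1, -11, -11, -13, 0, -9]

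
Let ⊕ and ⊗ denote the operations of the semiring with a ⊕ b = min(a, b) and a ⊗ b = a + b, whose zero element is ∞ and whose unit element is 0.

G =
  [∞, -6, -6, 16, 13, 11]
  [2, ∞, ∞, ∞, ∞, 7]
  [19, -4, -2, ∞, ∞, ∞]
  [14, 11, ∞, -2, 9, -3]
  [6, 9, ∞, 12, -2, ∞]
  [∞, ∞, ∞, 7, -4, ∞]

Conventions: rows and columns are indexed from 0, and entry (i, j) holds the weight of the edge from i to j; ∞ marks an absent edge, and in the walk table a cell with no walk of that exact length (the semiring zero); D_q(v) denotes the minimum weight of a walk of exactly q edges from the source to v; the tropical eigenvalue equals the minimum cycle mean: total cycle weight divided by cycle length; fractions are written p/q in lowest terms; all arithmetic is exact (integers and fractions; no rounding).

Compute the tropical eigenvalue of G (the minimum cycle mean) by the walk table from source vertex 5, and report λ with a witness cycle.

q=0: [∞, ∞, ∞, ∞, ∞, 0]
q=1: [∞, ∞, ∞, 7, -4, ∞]
q=2: [2, 5, ∞, 5, -6, 4]
q=3: [0, -4, -4, 3, -8, 2]
q=4: [-2, -8, -6, 1, -10, 0]
q=5: [-6, -10, -8, -1, -12, -2]
q=6: [-8, -12, -12, -3, -14, -4]
Optimal cycle mean attained by: cycle 0->2->1->0, total (-6) + (-4) + 2, length 3.
Answer: λ = -8/3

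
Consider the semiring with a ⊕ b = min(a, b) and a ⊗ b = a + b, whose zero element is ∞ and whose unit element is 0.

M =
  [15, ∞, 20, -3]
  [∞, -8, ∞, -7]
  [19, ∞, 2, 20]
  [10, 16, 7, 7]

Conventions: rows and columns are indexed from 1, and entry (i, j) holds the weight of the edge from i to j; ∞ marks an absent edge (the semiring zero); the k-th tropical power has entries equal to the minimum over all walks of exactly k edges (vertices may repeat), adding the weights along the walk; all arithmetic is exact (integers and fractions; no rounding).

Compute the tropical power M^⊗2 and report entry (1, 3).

M^⊗2:
  [7, 13, 4, 4]
  [3, -16, 0, -15]
  [21, 36, 4, 16]
  [17, 8, 9, 7]
Key observation: the optimum is the walk 1->4->3, with weight (-3) + 7 = 4.
Optimal value attained by: walk 1->4->3.
Answer: (M^⊗2)[1][3] = 4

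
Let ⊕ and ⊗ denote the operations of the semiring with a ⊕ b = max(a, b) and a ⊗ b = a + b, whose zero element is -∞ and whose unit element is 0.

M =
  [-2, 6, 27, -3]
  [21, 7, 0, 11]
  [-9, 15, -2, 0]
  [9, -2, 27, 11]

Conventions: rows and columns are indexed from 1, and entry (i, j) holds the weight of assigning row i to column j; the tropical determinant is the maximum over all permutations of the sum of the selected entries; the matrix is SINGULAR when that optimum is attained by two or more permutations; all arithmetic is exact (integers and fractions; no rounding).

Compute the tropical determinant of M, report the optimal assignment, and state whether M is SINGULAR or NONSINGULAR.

σ = (1, 2, 3, 4): (-2) + 7 + (-2) + 11 = 14
σ = (1, 2, 4, 3): (-2) + 7 + 0 + 27 = 32
σ = (1, 3, 2, 4): (-2) + 0 + 15 + 11 = 24
σ = (1, 3, 4, 2): (-2) + 0 + 0 + (-2) = -4
σ = (1, 4, 2, 3): (-2) + 11 + 15 + 27 = 51
σ = (1, 4, 3, 2): (-2) + 11 + (-2) + (-2) = 5
σ = (2, 1, 3, 4): 6 + 21 + (-2) + 11 = 36
σ = (2, 1, 4, 3): 6 + 21 + 0 + 27 = 54
σ = (2, 3, 1, 4): 6 + 0 + (-9) + 11 = 8
σ = (2, 3, 4, 1): 6 + 0 + 0 + 9 = 15
σ = (2, 4, 1, 3): 6 + 11 + (-9) + 27 = 35
σ = (2, 4, 3, 1): 6 + 11 + (-2) + 9 = 24
σ = (3, 1, 2, 4): 27 + 21 + 15 + 11 = 74
σ = (3, 1, 4, 2): 27 + 21 + 0 + (-2) = 46
σ = (3, 2, 1, 4): 27 + 7 + (-9) + 11 = 36
σ = (3, 2, 4, 1): 27 + 7 + 0 + 9 = 43
σ = (3, 4, 1, 2): 27 + 11 + (-9) + (-2) = 27
σ = (3, 4, 2, 1): 27 + 11 + 15 + 9 = 62
σ = (4, 1, 2, 3): (-3) + 21 + 15 + 27 = 60
σ = (4, 1, 3, 2): (-3) + 21 + (-2) + (-2) = 14
σ = (4, 2, 1, 3): (-3) + 7 + (-9) + 27 = 22
σ = (4, 2, 3, 1): (-3) + 7 + (-2) + 9 = 11
σ = (4, 3, 1, 2): (-3) + 0 + (-9) + (-2) = -14
σ = (4, 3, 2, 1): (-3) + 0 + 15 + 9 = 21
Optimal value attained by: σ = (3, 1, 2, 4).
Answer: det⊕(M) = 74; verdict: NONSINGULAR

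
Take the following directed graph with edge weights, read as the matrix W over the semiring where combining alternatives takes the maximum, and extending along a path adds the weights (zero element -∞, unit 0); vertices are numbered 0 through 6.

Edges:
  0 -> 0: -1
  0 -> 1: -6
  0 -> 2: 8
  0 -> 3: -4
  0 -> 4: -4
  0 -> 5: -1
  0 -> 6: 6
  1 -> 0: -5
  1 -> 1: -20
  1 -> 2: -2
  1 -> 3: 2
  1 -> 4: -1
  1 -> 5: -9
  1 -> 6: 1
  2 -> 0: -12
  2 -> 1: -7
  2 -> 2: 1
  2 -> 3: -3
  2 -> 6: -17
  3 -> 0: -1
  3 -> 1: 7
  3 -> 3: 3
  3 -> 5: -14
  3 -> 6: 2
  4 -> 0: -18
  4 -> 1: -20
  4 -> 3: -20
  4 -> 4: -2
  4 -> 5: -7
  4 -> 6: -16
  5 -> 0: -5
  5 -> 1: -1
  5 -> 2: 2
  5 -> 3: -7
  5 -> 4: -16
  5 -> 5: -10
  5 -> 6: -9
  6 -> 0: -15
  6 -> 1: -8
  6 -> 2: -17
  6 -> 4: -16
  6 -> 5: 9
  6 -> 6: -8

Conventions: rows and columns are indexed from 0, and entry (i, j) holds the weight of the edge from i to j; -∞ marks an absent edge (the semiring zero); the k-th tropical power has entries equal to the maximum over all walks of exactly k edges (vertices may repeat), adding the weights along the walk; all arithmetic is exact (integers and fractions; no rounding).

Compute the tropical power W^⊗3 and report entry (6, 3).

W^⊗2:
  [-2, 3, 9, 5, -5, 15, 5]
  [1, 9, 3, 5, -3, 10, 4]
  [-4, 4, 2, 0, -8, -8, -1]
  [2, 10, 7, 9, 6, 11, 8]
  [-12, -8, -5, -14, -4, -7, -12]
  [-6, 0, 3, 1, -2, 0, 1]
  [4, 8, 11, 2, -7, 1, 0]
W^⊗3:
  [10, 14, 17, 8, 2, 14, 7]
  [5, 12, 12, 11, 8, 13, 10]
  [-1, 7, 4, 6, 3, 8, 5]
  [8, 16, 13, 12, 9, 17, 11]
  [-12, -7, -4, -6, -6, -3, -6]
  [0, 8, 4, 4, -1, 10, 3]
  [3, 9, 12, 10, 7, 9, 10]
Key observation: the optimum is the walk 6->5->1->3, with weight 9 + (-1) + 2 = 10.
Optimal value attained by: walk 6->5->1->3.
Answer: (W^⊗3)[6][3] = 10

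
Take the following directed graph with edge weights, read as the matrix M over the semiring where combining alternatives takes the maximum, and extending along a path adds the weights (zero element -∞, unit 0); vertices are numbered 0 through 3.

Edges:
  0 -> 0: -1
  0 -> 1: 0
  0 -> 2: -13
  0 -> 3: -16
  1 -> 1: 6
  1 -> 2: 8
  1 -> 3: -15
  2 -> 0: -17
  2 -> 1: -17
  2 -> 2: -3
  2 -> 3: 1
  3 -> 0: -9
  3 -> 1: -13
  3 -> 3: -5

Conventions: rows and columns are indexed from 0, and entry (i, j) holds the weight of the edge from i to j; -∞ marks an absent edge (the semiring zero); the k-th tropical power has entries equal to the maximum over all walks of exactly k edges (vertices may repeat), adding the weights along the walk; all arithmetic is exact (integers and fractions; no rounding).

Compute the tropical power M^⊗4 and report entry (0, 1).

M^⊗2:
  [-2, 6, 8, -12]
  [-9, 12, 14, 9]
  [-8, -11, -6, -2]
  [-10, -7, -5, -10]
M^⊗3:
  [-3, 12, 14, 9]
  [0, 18, 20, 15]
  [-9, -5, -3, -5]
  [-11, -1, 1, -4]
M^⊗4:
  [0, 18, 20, 15]
  [6, 24, 26, 21]
  [-10, 1, 3, -2]
  [-12, 5, 7, 2]
Key observation: the optimum is the walk 0->1->1->1->1, with weight 0 + 6 + 6 + 6 = 18.
Optimal value attained by: walk 0->1->1->1->1.
Answer: (M^⊗4)[0][1] = 18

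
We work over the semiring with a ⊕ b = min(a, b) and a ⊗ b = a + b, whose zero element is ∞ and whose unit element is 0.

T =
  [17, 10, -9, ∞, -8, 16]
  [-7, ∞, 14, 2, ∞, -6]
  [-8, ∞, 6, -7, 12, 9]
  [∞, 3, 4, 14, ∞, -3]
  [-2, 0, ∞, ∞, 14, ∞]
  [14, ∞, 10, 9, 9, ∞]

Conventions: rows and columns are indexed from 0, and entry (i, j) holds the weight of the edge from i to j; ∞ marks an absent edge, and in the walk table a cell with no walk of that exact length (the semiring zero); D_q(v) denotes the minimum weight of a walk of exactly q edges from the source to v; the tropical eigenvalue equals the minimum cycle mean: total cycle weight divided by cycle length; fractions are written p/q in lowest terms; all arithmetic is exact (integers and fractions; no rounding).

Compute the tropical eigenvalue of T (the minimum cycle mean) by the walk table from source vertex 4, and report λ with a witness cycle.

q=0: [∞, ∞, ∞, ∞, 0, ∞]
q=1: [-2, 0, ∞, ∞, 14, ∞]
q=2: [-7, 8, -11, 2, -10, -6]
q=3: [-19, -10, -16, -18, -15, -2]
q=4: [-24, -15, -28, -23, -27, -21]
q=5: [-36, -27, -33, -35, -32, -26]
q=6: [-41, -32, -45, -40, -44, -38]
Optimal cycle mean attained by: cycle 0->2->0, total (-9) + (-8), length 2.
Answer: λ = -17/2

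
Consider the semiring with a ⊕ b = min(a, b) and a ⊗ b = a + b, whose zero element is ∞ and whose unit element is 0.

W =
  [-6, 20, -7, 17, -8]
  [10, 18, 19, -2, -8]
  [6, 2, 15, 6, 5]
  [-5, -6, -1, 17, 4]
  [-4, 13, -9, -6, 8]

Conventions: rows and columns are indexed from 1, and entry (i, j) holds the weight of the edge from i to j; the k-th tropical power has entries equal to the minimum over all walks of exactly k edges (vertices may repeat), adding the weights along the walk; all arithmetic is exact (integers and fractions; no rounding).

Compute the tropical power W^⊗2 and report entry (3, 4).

W^⊗2:
  [-12, -5, -17, -14, -14]
  [-12, -8, -17, -14, 0]
  [0, 0, -4, -1, -6]
  [-11, 1, -12, -8, -14]
  [-11, -12, -11, -3, -12]
Key observation: the optimum is the walk 3->5->4, with weight 5 + (-6) = -1.
Optimal value attained by: walk 3->5->4.
Answer: (W^⊗2)[3][4] = -1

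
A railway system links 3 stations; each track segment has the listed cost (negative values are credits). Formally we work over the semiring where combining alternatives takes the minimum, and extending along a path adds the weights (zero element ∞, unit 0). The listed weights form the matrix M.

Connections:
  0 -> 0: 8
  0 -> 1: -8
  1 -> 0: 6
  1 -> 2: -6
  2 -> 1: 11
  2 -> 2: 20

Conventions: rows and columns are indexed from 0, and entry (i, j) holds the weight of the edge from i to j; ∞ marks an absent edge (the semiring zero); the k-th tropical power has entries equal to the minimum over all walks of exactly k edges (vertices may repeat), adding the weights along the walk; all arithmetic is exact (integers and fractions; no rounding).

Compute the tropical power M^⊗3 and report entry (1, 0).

M^⊗2:
  [-2, 0, -14]
  [14, -2, 14]
  [17, 31, 5]
M^⊗3:
  [6, -10, -6]
  [4, 6, -8]
  [25, 9, 25]
Key observation: the optimum is the walk 1->0->1->0, with weight 6 + (-8) + 6 = 4.
Optimal value attained by: walk 1->0->1->0.
Answer: (M^⊗3)[1][0] = 4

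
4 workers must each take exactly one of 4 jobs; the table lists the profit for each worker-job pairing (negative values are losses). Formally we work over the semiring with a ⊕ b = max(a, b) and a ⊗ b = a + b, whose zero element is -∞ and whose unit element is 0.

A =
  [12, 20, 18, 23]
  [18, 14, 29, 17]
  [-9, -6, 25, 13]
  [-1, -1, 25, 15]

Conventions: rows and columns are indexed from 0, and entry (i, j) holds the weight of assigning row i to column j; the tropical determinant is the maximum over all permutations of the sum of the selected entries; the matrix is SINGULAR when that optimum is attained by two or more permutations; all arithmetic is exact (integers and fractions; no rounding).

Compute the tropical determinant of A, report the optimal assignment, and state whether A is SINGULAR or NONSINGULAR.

σ = (0, 1, 2, 3): 12 + 14 + 25 + 15 = 66
σ = (0, 1, 3, 2): 12 + 14 + 13 + 25 = 64
σ = (0, 2, 1, 3): 12 + 29 + (-6) + 15 = 50
σ = (0, 2, 3, 1): 12 + 29 + 13 + (-1) = 53
σ = (0, 3, 1, 2): 12 + 17 + (-6) + 25 = 48
σ = (0, 3, 2, 1): 12 + 17 + 25 + (-1) = 53
σ = (1, 0, 2, 3): 20 + 18 + 25 + 15 = 78
σ = (1, 0, 3, 2): 20 + 18 + 13 + 25 = 76
σ = (1, 2, 0, 3): 20 + 29 + (-9) + 15 = 55
σ = (1, 2, 3, 0): 20 + 29 + 13 + (-1) = 61
σ = (1, 3, 0, 2): 20 + 17 + (-9) + 25 = 53
σ = (1, 3, 2, 0): 20 + 17 + 25 + (-1) = 61
σ = (2, 0, 1, 3): 18 + 18 + (-6) + 15 = 45
σ = (2, 0, 3, 1): 18 + 18 + 13 + (-1) = 48
σ = (2, 1, 0, 3): 18 + 14 + (-9) + 15 = 38
σ = (2, 1, 3, 0): 18 + 14 + 13 + (-1) = 44
σ = (2, 3, 0, 1): 18 + 17 + (-9) + (-1) = 25
σ = (2, 3, 1, 0): 18 + 17 + (-6) + (-1) = 28
σ = (3, 0, 1, 2): 23 + 18 + (-6) + 25 = 60
σ = (3, 0, 2, 1): 23 + 18 + 25 + (-1) = 65
σ = (3, 1, 0, 2): 23 + 14 + (-9) + 25 = 53
σ = (3, 1, 2, 0): 23 + 14 + 25 + (-1) = 61
σ = (3, 2, 0, 1): 23 + 29 + (-9) + (-1) = 42
σ = (3, 2, 1, 0): 23 + 29 + (-6) + (-1) = 45
Optimal value attained by: σ = (1, 0, 2, 3).
Answer: det⊕(A) = 78; verdict: NONSINGULAR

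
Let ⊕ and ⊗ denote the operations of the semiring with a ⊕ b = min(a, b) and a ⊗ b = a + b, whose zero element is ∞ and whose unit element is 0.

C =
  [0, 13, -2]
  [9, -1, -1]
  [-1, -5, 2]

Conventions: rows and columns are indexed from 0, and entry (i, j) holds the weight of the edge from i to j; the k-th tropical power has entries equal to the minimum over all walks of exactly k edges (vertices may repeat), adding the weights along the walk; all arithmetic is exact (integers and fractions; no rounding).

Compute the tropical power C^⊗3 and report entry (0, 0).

C^⊗2:
  [-3, -7, -2]
  [-2, -6, -2]
  [-1, -6, -6]
C^⊗3:
  [-3, -8, -8]
  [-3, -7, -7]
  [-7, -11, -7]
Key observation: the optimum is the walk 0->0->2->0, with weight 0 + (-2) + (-1) = -3.
Optimal value attained by: walk 0->0->2->0.
Answer: (C^⊗3)[0][0] = -3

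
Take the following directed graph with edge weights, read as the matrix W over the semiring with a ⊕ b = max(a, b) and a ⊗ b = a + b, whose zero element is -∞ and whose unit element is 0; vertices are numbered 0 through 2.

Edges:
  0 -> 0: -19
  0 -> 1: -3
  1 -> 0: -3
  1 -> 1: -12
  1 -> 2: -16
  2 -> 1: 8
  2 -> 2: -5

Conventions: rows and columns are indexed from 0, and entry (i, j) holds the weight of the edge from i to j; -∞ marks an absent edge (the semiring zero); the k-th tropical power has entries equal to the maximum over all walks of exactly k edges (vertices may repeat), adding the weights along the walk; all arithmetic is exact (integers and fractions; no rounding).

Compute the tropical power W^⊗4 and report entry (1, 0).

W^⊗2:
  [-6, -15, -19]
  [-15, -6, -21]
  [5, 3, -8]
W^⊗3:
  [-18, -9, -24]
  [-9, -13, -22]
  [0, 2, -13]
W^⊗4:
  [-12, -16, -25]
  [-16, -12, -27]
  [-1, -3, -14]
Key observation: the optimum is the walk 1->2->2->1->0, with weight (-16) + (-5) + 8 + (-3) = -16.
Optimal value attained by: walk 1->2->2->1->0.
Answer: (W^⊗4)[1][0] = -16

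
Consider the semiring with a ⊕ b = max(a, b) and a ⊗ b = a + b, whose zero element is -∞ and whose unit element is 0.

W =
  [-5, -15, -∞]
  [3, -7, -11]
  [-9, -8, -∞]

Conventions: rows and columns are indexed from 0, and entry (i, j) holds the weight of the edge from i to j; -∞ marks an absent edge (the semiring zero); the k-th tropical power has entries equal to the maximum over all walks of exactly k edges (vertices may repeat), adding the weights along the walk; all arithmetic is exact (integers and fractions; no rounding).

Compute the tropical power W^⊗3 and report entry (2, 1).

W^⊗2:
  [-10, -20, -26]
  [-2, -12, -18]
  [-5, -15, -19]
W^⊗3:
  [-15, -25, -31]
  [-7, -17, -23]
  [-10, -20, -26]
Key observation: the optimum is the walk 2->1->0->1, with weight (-8) + 3 + (-15) = -20.
Optimal value attained by: walk 2->1->0->1.
Answer: (W^⊗3)[2][1] = -20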